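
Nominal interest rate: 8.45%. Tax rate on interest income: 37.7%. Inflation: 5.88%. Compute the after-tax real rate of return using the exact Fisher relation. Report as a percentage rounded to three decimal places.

-0.581%

After-tax nominal return = 8.45% × (1 − 0.377) = 5.26435%.
1 + r = 1.0526435 / 1.05880 = 0.9941854
After-tax real rate = 0.9941854 − 1 → -0.581%.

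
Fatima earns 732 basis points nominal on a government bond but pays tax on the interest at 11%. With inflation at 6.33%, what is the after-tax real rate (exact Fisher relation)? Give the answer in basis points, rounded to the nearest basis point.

17 basis points

After-tax nominal return = 7.32% × (1 − 0.11) = 6.5148%.
1 + r = 1.065148 / 1.06330 = 1.001738
After-tax real rate = 1.001738 − 1 → 17 basis points.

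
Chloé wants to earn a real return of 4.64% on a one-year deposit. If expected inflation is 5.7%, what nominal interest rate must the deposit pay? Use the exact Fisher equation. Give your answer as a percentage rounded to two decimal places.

(1 + i) = (1 + r)(1 + π) = 1.04640 × 1.05700 = 1.1060448
i = 1.1060448 − 1, so the required nominal rate is 10.60%.

10.60%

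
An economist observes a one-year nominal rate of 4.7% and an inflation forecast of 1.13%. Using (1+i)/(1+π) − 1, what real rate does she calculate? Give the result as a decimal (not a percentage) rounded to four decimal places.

By the Fisher relation, 1 + r = (1 + i)/(1 + π).
1 + r = 1.04700 / 1.01130 = 1.035301
r = 1.035301 − 1 = 3.5301%, i.e. 0.0353.

0.0353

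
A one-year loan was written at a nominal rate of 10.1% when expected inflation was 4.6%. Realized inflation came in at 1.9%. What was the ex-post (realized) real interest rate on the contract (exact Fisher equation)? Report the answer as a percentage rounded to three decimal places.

8.047%

Ex-post: (1 + 0.1010)/(1 + 0.0190) − 1 = 8.0471%
So the realized real rate is 8.047%.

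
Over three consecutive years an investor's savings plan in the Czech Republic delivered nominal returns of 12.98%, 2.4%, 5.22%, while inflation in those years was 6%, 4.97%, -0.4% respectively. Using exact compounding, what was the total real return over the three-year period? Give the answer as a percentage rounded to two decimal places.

9.84%

Nominal growth factor = 1.1298 × 1.0240 × 1.0522 = 1.217306
Price-level growth factor = 1.0600 × 1.0497 × 0.9960 = 1.108231
Real growth factor = 1.217306 / 1.108231 = 1.098423
Total real return = 1.098423 − 1 → 9.84%.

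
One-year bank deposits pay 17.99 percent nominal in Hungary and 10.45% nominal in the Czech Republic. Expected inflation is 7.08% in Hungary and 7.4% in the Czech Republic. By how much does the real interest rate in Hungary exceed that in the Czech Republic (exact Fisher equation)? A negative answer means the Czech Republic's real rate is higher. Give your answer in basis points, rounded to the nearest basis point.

735 basis points

Hungary: (1 + 0.1799)/(1 + 0.0708) − 1 = 10.1886%
The Czech Republic: (1 + 0.1045)/(1 + 0.0740) − 1 = 2.8399%
Differential = 10.1886% − 2.8399% = 7.3488% → 735 basis points.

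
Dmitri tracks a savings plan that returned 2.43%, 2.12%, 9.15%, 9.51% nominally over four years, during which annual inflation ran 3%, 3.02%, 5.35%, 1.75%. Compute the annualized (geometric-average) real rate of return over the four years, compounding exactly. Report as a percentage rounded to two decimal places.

Compound the nominal returns: 1.0243 × 1.0212 × 1.0915 × 1.0951 = 1.25030365.
Compound inflation: 1.0300 × 1.0302 × 1.0535 × 1.0175 = 1.13743799.
Deflate: 1.25030365 / 1.13743799 = 1.09922797.
Annualized real rate = 1.09922797^(1/4) − 1 = 2.3934% → 2.39%.

2.39%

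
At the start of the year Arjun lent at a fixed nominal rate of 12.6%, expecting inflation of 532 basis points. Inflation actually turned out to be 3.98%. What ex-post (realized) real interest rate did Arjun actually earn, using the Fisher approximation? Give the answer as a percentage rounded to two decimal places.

8.62%

Ex-post: 12.6% − 3.98% = 8.620%
So the realized real rate is 8.62%.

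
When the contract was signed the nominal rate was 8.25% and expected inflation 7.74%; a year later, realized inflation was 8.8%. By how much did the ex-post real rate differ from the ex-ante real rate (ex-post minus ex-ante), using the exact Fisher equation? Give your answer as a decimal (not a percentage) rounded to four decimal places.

Ex-ante: (1 + 0.0825)/(1 + 0.0774) − 1 = 0.4734%
Ex-post: (1 + 0.0825)/(1 + 0.0880) − 1 = -0.5055%
Difference (ex-post − ex-ante) = -0.9789% → -0.0098.

-0.0098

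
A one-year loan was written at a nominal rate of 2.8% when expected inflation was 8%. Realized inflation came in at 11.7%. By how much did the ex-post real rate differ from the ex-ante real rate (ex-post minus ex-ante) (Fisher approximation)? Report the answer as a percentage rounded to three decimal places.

Ex-ante: 2.8% − 8% = -5.200%
Ex-post: 2.8% − 11.7% = -8.900%
Difference (ex-post − ex-ante) = -3.7000% → -3.700%.

-3.700%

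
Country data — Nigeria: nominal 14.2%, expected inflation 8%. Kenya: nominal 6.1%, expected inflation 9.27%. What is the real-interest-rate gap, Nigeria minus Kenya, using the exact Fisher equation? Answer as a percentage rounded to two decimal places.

Nigeria: (1 + 0.1420)/(1 + 0.0800) − 1 = 5.7407%
Kenya: (1 + 0.0610)/(1 + 0.0927) − 1 = -2.9011%
Differential = 5.7407% − (-2.9011%) = 8.6418% → 8.64%.

8.64%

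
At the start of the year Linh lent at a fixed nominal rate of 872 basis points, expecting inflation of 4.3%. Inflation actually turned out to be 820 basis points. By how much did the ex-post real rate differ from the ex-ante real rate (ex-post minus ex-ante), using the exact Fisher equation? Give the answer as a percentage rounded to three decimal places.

-3.757%

Ex-ante: (1 + 0.0872)/(1 + 0.0430) − 1 = 4.2378%
Ex-post: (1 + 0.0872)/(1 + 0.0820) − 1 = 0.4806%
Difference (ex-post − ex-ante) = -3.7572% → -3.757%.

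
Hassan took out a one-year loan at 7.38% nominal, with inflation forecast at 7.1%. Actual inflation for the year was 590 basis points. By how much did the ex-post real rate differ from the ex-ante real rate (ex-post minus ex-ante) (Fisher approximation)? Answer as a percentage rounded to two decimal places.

Ex-ante: 7.38% − 7.1% = 0.280%
Ex-post: 7.38% − 5.9% = 1.480%
Difference (ex-post − ex-ante) = 1.2000% → 1.20%.

1.20%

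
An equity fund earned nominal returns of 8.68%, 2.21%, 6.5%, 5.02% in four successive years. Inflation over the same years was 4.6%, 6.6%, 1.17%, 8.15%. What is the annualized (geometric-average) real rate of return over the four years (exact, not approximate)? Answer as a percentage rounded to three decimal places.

Compound the nominal returns: 1.0868 × 1.0221 × 1.0650 × 1.0502 = 1.24240915.
Compound inflation: 1.0460 × 1.0660 × 1.0117 × 1.0815 = 1.22002060.
Deflate: 1.24240915 / 1.22002060 = 1.01835096.
Annualized real rate = 1.01835096^(1/4) − 1 = 0.4557% → 0.456%.

0.456%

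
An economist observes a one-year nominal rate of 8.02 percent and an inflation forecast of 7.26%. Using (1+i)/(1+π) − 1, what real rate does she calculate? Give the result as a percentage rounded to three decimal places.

0.709%

By the Fisher identity, 1 + r = (1 + i)/(1 + π).
1 + r = 1.08020 / 1.07260 = 1.007086
r = 1.007086 − 1 = 0.7086%, i.e. 0.709%.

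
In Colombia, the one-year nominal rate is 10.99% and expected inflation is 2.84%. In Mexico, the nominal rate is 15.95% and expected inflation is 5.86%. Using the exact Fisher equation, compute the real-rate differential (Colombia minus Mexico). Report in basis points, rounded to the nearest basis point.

-161 basis points

Colombia: (1 + 0.1099)/(1 + 0.0284) − 1 = 7.9249%
Mexico: (1 + 0.1595)/(1 + 0.0586) − 1 = 9.5315%
Differential = 7.9249% − 9.5315% = -1.6065% → -161 basis points.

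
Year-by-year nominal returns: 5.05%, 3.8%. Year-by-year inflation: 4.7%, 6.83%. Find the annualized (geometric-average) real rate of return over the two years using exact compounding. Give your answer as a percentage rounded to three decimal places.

-1.264%

Nominal growth factor = 1.0505 × 1.0380 = 1.09041900
Price-level growth factor = 1.0470 × 1.0683 = 1.11851010
Real growth factor = 1.09041900 / 1.11851010 = 0.97488525
Annualized real rate = 0.97488525^(1/2) − 1 = -1.2637% → -1.264%.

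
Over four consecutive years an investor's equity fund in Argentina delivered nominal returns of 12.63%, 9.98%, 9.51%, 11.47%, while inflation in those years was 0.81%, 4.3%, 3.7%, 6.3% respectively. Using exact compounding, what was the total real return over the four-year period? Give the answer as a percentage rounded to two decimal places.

30.46%

Nominal growth factor = 1.1263 × 1.0998 × 1.0951 × 1.1147 = 1.512097
Price-level growth factor = 1.0081 × 1.0430 × 1.0370 × 1.0630 = 1.159044
Real growth factor = 1.512097 / 1.159044 = 1.304607
Total real return = 1.304607 − 1 → 30.46%.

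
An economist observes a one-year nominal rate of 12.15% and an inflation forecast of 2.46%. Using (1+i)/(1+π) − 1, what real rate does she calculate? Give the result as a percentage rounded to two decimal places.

1 + r = 1.12150 / 1.02460 = 1.094573
r = 1.094573 − 1 = 9.4573%, i.e. 9.46%.

9.46%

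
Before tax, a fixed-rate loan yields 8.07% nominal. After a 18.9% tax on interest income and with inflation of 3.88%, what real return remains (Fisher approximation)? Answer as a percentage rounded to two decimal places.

2.66%

After-tax nominal return = 8.07% × (1 − 0.189) = 6.54477%.
r ≈ 6.54477% − 3.88% → 2.66%.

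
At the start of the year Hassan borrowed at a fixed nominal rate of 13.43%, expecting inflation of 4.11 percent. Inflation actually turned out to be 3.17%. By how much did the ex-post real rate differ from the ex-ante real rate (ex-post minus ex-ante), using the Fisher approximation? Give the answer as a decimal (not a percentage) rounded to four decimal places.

0.0094

Ex-ante: 13.43% − 4.11% = 9.320%
Ex-post: 13.43% − 3.17% = 10.260%
Difference (ex-post − ex-ante) = 0.9400% → 0.0094.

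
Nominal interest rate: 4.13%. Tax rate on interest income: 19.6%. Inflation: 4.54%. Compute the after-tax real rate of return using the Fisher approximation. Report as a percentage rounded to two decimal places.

After-tax nominal return = 4.13% × (1 − 0.196) = 3.32052%.
r ≈ 3.32052% − 4.54% → -1.22%.

-1.22%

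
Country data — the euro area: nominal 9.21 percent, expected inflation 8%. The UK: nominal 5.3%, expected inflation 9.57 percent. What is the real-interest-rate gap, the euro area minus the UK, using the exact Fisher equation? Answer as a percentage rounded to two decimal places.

5.02%

The euro area: (1 + 0.0921)/(1 + 0.0800) − 1 = 1.1204%
The UK: (1 + 0.0530)/(1 + 0.0957) − 1 = -3.8971%
Differential = 1.1204% − (-3.8971%) = 5.0174% → 5.02%.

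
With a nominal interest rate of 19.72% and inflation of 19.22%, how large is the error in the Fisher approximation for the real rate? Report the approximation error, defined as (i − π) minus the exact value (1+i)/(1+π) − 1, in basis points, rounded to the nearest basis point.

8 basis points

Approximate: r ≈ 19.720% − 19.220% = 0.5000%
Exact: (1 + 0.1972)/(1 + 0.1922) − 1 = 0.4194%
Error = 0.5000% − 0.4194% = 0.0806% → 8 basis points.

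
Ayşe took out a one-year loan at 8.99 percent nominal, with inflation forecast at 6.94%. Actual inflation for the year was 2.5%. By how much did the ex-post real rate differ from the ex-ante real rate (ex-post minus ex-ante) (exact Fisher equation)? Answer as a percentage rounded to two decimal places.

Ex-ante: (1 + 0.0899)/(1 + 0.0694) − 1 = 1.9170%
Ex-post: (1 + 0.0899)/(1 + 0.0250) − 1 = 6.3317%
Difference (ex-post − ex-ante) = 4.4147% → 4.41%.

4.41%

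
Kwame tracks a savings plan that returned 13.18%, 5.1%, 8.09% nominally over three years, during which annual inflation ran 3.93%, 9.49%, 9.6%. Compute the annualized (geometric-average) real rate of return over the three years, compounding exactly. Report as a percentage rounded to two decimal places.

Nominal growth factor = 1.1318 × 1.0510 × 1.0809 = 1.28575411
Price-level growth factor = 1.0393 × 1.0949 × 1.0960 = 1.24717081
Real growth factor = 1.28575411 / 1.24717081 = 1.03093666
Annualized real rate = 1.03093666^(1/3) − 1 = 1.0208% → 1.02%.

1.02%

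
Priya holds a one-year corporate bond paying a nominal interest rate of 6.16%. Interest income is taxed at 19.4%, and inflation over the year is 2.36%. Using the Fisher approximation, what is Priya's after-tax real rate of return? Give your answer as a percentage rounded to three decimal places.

After-tax nominal return = 6.16% × (1 − 0.194) = 4.96496%.
r ≈ 4.96496% − 2.36% → 2.605%.

2.605%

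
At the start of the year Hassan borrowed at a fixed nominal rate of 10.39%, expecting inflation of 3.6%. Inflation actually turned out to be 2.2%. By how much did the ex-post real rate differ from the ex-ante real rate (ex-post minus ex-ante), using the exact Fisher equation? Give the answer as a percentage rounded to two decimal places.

Ex-ante: (1 + 0.1039)/(1 + 0.0360) − 1 = 6.5541%
Ex-post: (1 + 0.1039)/(1 + 0.0220) − 1 = 8.0137%
Difference (ex-post − ex-ante) = 1.4596% → 1.46%.

1.46%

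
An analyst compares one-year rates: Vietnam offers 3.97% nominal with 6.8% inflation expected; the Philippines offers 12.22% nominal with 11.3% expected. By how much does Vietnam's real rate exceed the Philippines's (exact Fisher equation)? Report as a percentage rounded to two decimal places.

-3.48%

Vietnam: (1 + 0.0397)/(1 + 0.0680) − 1 = -2.6498%
The Philippines: (1 + 0.1222)/(1 + 0.1130) − 1 = 0.8266%
Differential = -2.6498% − 0.8266% = -3.4764% → -3.48%.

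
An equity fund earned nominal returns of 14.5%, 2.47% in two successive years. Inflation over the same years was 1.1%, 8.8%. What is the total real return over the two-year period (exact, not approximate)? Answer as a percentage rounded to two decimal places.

6.67%

Compound the nominal returns: 1.1450 × 1.0247 = 1.173282.
Compound inflation: 1.0110 × 1.0880 = 1.099968.
Deflate: 1.173282 / 1.099968 = 1.066651.
Total real return = 1.066651 − 1 → 6.67%.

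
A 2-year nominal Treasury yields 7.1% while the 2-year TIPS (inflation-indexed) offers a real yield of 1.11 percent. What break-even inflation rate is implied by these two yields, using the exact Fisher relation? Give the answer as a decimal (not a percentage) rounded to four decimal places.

0.0592

(1 + π) = (1 + i)/(1 + r) = 1.07100 / 1.01110 = 1.059242
Break-even inflation = 1.059242 − 1 → 0.0592.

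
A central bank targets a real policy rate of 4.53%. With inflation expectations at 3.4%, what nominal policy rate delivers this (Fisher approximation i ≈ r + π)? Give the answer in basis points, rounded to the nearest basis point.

i ≈ r + π = 4.53% + 3.4% = 793 basis points.

793 basis points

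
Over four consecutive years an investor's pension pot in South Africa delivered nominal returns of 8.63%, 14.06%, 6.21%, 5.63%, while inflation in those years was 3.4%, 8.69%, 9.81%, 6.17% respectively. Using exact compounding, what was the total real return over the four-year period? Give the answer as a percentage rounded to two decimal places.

Nominal growth factor = 1.0863 × 1.1406 × 1.0621 × 1.0563 = 1.390067
Price-level growth factor = 1.0340 × 1.0869 × 1.0981 × 1.0617 = 1.310249
Real growth factor = 1.390067 / 1.310249 = 1.060918
Total real return = 1.060918 − 1 → 6.09%.

6.09%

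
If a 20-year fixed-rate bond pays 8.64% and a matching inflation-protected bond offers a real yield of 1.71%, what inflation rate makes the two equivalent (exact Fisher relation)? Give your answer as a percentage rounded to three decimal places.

6.813%

(1 + π) = (1 + i)/(1 + r) = 1.08640 / 1.01710 = 1.0681349
Break-even inflation = 1.0681349 − 1 → 6.813%.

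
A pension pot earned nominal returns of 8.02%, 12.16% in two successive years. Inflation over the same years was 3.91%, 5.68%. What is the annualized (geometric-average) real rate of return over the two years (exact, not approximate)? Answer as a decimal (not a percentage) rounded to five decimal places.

Nominal growth factor = 1.0802 × 1.1216 = 1.21155232
Price-level growth factor = 1.0391 × 1.0568 = 1.09812088
Real growth factor = 1.21155232 / 1.09812088 = 1.10329595
Annualized real rate = 1.10329595^(1/2) − 1 = 5.0379% → 0.05038.

0.05038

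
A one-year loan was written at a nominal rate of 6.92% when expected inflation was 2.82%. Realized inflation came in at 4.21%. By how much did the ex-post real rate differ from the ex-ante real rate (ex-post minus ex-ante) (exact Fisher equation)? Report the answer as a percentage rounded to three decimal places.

Ex-ante: (1 + 0.0692)/(1 + 0.0282) − 1 = 3.9876%
Ex-post: (1 + 0.0692)/(1 + 0.0421) − 1 = 2.6005%
Difference (ex-post − ex-ante) = -1.3870% → -1.387%.

-1.387%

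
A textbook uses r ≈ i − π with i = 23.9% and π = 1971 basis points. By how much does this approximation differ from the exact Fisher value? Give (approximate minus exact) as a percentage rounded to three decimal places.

0.690%

Approximate: r ≈ 23.900% − 19.710% = 4.1900%
Exact: (1 + 0.2390)/(1 + 0.1971) − 1 = 3.5001%
Error = 4.1900% − 3.5001% = 0.6899% → 0.690%.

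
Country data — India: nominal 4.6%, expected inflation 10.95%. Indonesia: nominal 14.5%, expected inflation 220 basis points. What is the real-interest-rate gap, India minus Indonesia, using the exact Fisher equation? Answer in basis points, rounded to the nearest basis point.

-1776 basis points

India: (1 + 0.0460)/(1 + 0.1095) − 1 = -5.7233%
Indonesia: (1 + 0.1450)/(1 + 0.0220) − 1 = 12.0352%
Differential = -5.7233% − 12.0352% = -17.7585% → -1776 basis points.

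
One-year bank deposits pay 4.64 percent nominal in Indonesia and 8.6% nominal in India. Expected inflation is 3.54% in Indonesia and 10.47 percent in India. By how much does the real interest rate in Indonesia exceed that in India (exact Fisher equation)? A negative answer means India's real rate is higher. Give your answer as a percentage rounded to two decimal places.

2.76%

Indonesia: (1 + 0.0464)/(1 + 0.0354) − 1 = 1.0624%
India: (1 + 0.0860)/(1 + 0.1047) − 1 = -1.6928%
Differential = 1.0624% − (-1.6928%) = 2.7552% → 2.76%.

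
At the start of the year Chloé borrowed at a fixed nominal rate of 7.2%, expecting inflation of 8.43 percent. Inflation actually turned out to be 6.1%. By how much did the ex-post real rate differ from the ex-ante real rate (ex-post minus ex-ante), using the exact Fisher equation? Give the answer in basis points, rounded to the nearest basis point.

Ex-ante: (1 + 0.0720)/(1 + 0.0843) − 1 = -1.1344%
Ex-post: (1 + 0.0720)/(1 + 0.0610) − 1 = 1.0368%
Difference (ex-post − ex-ante) = 2.1711% → 217 basis points.

217 basis points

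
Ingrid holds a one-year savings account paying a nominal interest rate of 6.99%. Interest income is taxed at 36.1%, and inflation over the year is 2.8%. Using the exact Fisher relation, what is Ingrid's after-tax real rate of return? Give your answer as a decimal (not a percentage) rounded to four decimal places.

After-tax nominal return = 6.99% × (1 − 0.361) = 4.46661%.
1 + r = 1.0446661 / 1.02800 = 1.016212
After-tax real rate = 1.016212 − 1 → 0.0162.

0.0162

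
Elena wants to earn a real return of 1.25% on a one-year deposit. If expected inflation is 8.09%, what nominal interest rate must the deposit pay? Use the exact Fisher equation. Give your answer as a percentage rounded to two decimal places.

9.44%

(1 + i) = (1 + r)(1 + π) = 1.01250 × 1.08090 = 1.09441125
i = 1.09441125 − 1, so the required nominal rate is 9.44%.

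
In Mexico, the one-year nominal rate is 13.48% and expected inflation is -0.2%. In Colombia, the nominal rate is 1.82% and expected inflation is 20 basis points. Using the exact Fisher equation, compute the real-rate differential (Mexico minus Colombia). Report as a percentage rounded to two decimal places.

Mexico: (1 + 0.1348)/(1 − 0.0020) − 1 = 13.7074%
Colombia: (1 + 0.0182)/(1 + 0.0020) − 1 = 1.6168%
Differential = 13.7074% − 1.6168% = 12.0906% → 12.09%.

12.09%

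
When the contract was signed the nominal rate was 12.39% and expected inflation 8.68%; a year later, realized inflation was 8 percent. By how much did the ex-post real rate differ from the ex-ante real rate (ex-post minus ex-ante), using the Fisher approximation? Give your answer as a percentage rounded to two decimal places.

0.68%

Ex-ante: 12.39% − 8.68% = 3.710%
Ex-post: 12.39% − 8% = 4.390%
Difference (ex-post − ex-ante) = 0.6800% → 0.68%.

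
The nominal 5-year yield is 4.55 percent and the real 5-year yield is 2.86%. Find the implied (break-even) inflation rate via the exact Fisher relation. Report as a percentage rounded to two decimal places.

(1 + π) = (1 + i)/(1 + r) = 1.04550 / 1.02860 = 1.016430
Break-even inflation = 1.016430 − 1 → 1.64%.

1.64%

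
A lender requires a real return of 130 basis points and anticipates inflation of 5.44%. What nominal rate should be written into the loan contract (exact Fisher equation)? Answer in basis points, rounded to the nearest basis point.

(1 + i) = (1 + r)(1 + π) = 1.01300 × 1.05440 = 1.0681072
i = 1.0681072 − 1, so the required nominal rate is 681 basis points.

681 basis points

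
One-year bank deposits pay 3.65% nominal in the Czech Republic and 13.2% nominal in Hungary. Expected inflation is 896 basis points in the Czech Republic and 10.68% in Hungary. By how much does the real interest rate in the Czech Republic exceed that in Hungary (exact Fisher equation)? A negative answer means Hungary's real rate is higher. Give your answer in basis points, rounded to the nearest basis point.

-715 basis points

The Czech Republic: (1 + 0.0365)/(1 + 0.0896) − 1 = -4.8733%
Hungary: (1 + 0.1320)/(1 + 0.1068) − 1 = 2.2768%
Differential = -4.8733% − 2.2768% = -7.1502% → -715 basis points.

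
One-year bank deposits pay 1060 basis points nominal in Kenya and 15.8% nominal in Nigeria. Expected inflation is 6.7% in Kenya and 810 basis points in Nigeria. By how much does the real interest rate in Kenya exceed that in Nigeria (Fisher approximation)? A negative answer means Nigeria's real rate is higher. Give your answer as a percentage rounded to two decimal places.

Kenya: 10.6% − 6.7% = 3.900%
Nigeria: 15.8% − 8.1% = 7.700%
Differential = -3.800% → -3.80%.

-3.80%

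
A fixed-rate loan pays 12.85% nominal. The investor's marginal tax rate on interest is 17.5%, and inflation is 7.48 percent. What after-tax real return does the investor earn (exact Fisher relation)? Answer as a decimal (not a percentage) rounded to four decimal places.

0.0290

After-tax nominal return = 12.85% × (1 − 0.175) = 10.60125%.
1 + r = 1.1060125 / 1.07480 = 1.029040
After-tax real rate = 1.029040 − 1 → 0.0290.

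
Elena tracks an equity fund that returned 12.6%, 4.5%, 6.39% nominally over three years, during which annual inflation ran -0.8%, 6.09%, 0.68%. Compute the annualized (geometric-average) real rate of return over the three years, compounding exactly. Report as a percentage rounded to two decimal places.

5.72%

Nominal growth factor = 1.1260 × 1.0450 × 1.0639 = 1.25185921
Price-level growth factor = 0.9920 × 1.0609 × 1.0068 = 1.05956921
Real growth factor = 1.25185921 / 1.05956921 = 1.18147942
Annualized real rate = 1.18147942^(1/3) − 1 = 5.7163% → 5.72%.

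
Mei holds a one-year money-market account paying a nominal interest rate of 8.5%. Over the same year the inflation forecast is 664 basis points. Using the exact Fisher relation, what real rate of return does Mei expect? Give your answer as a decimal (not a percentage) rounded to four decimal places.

0.0174

By the Fisher relation, 1 + r = (1 + i)/(1 + π).
1 + r = 1.08500 / 1.06640 = 1.017442
r = 1.017442 − 1 = 1.7442%, i.e. 0.0174.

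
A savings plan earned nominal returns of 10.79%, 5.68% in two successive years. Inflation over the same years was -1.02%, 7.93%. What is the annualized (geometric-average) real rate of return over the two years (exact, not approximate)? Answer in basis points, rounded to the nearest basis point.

Compound the nominal returns: 1.1079 × 1.0568 = 1.17082872.
Compound inflation: 0.9898 × 1.0793 = 1.06829114.
Deflate: 1.17082872 / 1.06829114 = 1.09598280.
Annualized real rate = 1.09598280^(1/2) − 1 = 4.6892% → 469 basis points.

469 basis points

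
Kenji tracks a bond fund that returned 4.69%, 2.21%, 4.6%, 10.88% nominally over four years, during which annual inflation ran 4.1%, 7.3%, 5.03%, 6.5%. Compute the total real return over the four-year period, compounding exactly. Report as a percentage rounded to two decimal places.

Nominal growth factor = 1.0469 × 1.0221 × 1.0460 × 1.1088 = 1.241033
Price-level growth factor = 1.0410 × 1.0730 × 1.0503 × 1.0650 = 1.249434
Real growth factor = 1.241033 / 1.249434 = 0.993276
Total real return = 0.993276 − 1 → -0.67%.

-0.67%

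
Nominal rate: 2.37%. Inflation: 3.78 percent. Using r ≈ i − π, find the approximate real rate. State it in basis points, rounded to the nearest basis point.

r ≈ i − π = 2.37% − 3.78% = -141 basis points.

-141 basis points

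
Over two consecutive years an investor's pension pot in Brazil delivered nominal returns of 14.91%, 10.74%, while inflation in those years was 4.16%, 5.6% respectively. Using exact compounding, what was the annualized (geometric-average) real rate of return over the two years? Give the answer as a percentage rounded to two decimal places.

7.56%

Compound the nominal returns: 1.1491 × 1.1074 = 1.27251334.
Compound inflation: 1.0416 × 1.0560 = 1.09992960.
Deflate: 1.27251334 / 1.09992960 = 1.15690435.
Annualized real rate = 1.15690435^(1/2) − 1 = 7.5595% → 7.56%.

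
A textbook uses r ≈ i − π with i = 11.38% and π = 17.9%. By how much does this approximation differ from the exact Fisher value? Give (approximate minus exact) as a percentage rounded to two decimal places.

Approximate: r ≈ 11.380% − 17.900% = -6.5200%
Exact: (1 + 0.1138)/(1 + 0.1790) − 1 = -5.5301%
Error = -6.5200% − (-5.5301%) = -0.9899% → -0.99%.

-0.99%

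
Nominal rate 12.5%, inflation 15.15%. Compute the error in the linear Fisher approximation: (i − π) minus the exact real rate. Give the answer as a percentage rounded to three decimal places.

Approximate: r ≈ 12.500% − 15.150% = -2.6500%
Exact: (1 + 0.1250)/(1 + 0.1515) − 1 = -2.3013%
Error = -2.6500% − (-2.3013%) = -0.3487% → -0.349%.

-0.349%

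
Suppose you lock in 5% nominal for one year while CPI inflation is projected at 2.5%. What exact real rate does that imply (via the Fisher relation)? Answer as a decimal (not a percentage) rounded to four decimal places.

By the Fisher relation, 1 + r = (1 + i)/(1 + π).
1 + r = 1.05000 / 1.02500 = 1.024390
r = 1.024390 − 1 = 2.4390%, i.e. 0.0244.

0.0244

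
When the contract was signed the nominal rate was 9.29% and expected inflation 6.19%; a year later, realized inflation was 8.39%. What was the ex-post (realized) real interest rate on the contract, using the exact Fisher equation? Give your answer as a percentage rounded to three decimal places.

0.830%

Ex-post: (1 + 0.0929)/(1 + 0.0839) − 1 = 0.8303%
So the realized real rate is 0.830%.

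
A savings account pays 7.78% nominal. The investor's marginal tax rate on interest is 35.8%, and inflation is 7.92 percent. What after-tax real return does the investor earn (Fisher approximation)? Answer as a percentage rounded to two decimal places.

After-tax nominal return = 7.78% × (1 − 0.358) = 4.99476%.
r ≈ 4.99476% − 7.92% → -2.93%.

-2.93%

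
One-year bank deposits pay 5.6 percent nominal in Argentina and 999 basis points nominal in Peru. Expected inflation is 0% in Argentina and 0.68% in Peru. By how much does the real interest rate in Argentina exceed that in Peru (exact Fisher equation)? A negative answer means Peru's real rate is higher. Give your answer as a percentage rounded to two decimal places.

Argentina: (1 + 0.0560)/(1 + 0.0000) − 1 = 5.6000%
Peru: (1 + 0.0999)/(1 + 0.0068) − 1 = 9.2471%
Differential = 5.6000% − 9.2471% = -3.6471% → -3.65%.

-3.65%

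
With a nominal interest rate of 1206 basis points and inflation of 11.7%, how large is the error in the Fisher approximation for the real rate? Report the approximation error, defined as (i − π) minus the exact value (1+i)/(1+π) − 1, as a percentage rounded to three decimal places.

Approximate: r ≈ 12.060% − 11.700% = 0.3600%
Exact: (1 + 0.1206)/(1 + 0.1170) − 1 = 0.3223%
Error = 0.3600% − 0.3223% = 0.0377% → 0.038%.

0.038%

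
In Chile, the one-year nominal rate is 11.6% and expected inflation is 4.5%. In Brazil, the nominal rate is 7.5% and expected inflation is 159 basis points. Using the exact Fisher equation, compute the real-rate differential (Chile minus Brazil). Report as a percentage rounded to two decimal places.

Chile: (1 + 0.1160)/(1 + 0.0450) − 1 = 6.7943%
Brazil: (1 + 0.0750)/(1 + 0.0159) − 1 = 5.8175%
Differential = 6.7943% − 5.8175% = 0.9768% → 0.98%.

0.98%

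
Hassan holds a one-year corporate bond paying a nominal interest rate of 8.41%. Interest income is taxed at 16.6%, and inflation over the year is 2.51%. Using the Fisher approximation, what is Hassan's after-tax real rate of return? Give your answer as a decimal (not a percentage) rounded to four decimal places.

0.0450

After-tax nominal return = 8.41% × (1 − 0.166) = 7.01394%.
r ≈ 7.01394% − 2.51% → 0.0450.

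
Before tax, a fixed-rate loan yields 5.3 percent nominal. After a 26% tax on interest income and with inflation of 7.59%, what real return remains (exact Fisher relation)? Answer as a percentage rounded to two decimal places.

After-tax nominal return = 5.3% × (1 − 0.26) = 3.9220%.
1 + r = 1.03922 / 1.07590 = 0.965908
After-tax real rate = 0.965908 − 1 → -3.41%.

-3.41%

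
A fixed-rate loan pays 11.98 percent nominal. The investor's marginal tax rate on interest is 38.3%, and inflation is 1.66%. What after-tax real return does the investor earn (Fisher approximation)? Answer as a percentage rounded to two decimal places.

After-tax nominal return = 11.98% × (1 − 0.383) = 7.39166%.
r ≈ 7.39166% − 1.66% → 5.73%.

5.73%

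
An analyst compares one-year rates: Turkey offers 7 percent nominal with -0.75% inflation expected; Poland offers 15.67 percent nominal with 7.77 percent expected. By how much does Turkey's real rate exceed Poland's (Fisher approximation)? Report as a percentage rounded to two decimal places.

-0.15%

Turkey: 7% − (-0.75%) = 7.750%
Poland: 15.67% − 7.77% = 7.900%
Differential = -0.150% → -0.15%.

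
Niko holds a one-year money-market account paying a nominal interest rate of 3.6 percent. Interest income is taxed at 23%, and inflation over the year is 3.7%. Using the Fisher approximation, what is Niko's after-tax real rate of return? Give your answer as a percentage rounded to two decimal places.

-0.93%

After-tax nominal return = 3.6% × (1 − 0.23) = 2.7720%.
r ≈ 2.7720% − 3.7% → -0.93%.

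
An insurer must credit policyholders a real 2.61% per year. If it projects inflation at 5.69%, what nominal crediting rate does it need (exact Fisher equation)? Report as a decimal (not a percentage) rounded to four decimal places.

(1 + i) = (1 + r)(1 + π) = 1.02610 × 1.05690 = 1.08448509
i = 1.08448509 − 1, so the required nominal rate is 0.0845.

0.0845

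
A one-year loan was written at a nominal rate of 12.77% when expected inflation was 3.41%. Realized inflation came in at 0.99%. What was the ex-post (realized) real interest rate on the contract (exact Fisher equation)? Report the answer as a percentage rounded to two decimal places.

11.66%

Ex-post: (1 + 0.1277)/(1 + 0.0099) − 1 = 11.6645%
So the realized real rate is 11.66%.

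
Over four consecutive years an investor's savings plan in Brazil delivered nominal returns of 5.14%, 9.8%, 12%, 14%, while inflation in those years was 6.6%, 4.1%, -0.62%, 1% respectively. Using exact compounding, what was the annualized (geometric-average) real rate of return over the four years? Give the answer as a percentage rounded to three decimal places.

Compound the nominal returns: 1.0514 × 1.0980 × 1.1200 × 1.1400 = 1.47398542.
Compound inflation: 1.0660 × 1.0410 × 0.9938 × 1.0100 = 1.11385408.
Deflate: 1.47398542 / 1.11385408 = 1.32332003.
Annualized real rate = 1.32332003^(1/4) − 1 = 7.2547% → 7.255%.

7.255%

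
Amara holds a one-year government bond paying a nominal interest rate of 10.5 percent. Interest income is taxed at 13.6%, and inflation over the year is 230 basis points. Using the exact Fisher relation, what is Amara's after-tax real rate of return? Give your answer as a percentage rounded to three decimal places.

6.620%

After-tax nominal return = 10.5% × (1 − 0.136) = 9.0720%.
1 + r = 1.09072 / 1.02300 = 1.066197
After-tax real rate = 1.066197 − 1 → 6.620%.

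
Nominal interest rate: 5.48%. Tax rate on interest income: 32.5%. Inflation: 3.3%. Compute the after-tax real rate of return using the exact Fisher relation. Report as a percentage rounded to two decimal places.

After-tax nominal return = 5.48% × (1 − 0.325) = 3.6990%.
1 + r = 1.03699 / 1.03300 = 1.003863
After-tax real rate = 1.003863 − 1 → 0.39%.

0.39%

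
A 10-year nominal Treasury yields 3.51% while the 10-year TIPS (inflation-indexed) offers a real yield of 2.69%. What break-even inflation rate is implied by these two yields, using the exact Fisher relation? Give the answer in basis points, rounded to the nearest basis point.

(1 + π) = (1 + i)/(1 + r) = 1.03510 / 1.02690 = 1.007985
Break-even inflation = 1.007985 − 1 → 80 basis points.

80 basis points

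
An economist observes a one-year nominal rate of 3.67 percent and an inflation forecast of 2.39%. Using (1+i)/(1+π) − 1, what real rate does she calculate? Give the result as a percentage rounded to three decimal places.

1 + r = 1.03670 / 1.02390 = 1.012501
r = 1.012501 − 1 = 1.2501%, i.e. 1.250%.

1.250%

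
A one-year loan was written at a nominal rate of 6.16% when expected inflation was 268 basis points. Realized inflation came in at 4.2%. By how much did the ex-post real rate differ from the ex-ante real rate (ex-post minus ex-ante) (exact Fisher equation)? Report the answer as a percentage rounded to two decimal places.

Ex-ante: (1 + 0.0616)/(1 + 0.0268) − 1 = 3.3892%
Ex-post: (1 + 0.0616)/(1 + 0.0420) − 1 = 1.8810%
Difference (ex-post − ex-ante) = -1.5082% → -1.51%.

-1.51%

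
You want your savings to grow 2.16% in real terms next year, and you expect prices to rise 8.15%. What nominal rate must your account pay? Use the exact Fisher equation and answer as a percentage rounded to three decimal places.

10.486%

(1 + i) = (1 + r)(1 + π) = 1.02160 × 1.08150 = 1.1048604
i = 1.1048604 − 1, so the required nominal rate is 10.486%.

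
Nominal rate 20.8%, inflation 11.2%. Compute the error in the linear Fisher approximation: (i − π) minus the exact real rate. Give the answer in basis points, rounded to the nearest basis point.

Approximate: r ≈ 20.800% − 11.200% = 9.6000%
Exact: (1 + 0.2080)/(1 + 0.1120) − 1 = 8.6331%
Error = 9.6000% − 8.6331% = 0.9669% → 97 basis points.

97 basis points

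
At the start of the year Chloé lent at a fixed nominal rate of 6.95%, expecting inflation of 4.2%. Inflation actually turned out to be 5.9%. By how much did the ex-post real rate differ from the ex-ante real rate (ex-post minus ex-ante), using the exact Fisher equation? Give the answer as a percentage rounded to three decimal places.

Ex-ante: (1 + 0.0695)/(1 + 0.0420) − 1 = 2.6392%
Ex-post: (1 + 0.0695)/(1 + 0.0590) − 1 = 0.9915%
Difference (ex-post − ex-ante) = -1.6477% → -1.648%.

-1.648%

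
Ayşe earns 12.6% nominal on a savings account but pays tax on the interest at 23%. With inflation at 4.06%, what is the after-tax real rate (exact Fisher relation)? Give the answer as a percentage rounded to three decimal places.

After-tax nominal return = 12.6% × (1 − 0.23) = 9.7020%.
1 + r = 1.09702 / 1.04060 = 1.054219
After-tax real rate = 1.054219 − 1 → 5.422%.

5.422%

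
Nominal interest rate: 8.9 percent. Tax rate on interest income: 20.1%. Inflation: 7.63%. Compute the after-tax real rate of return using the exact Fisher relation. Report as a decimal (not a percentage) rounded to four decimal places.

After-tax nominal return = 8.9% × (1 − 0.201) = 7.1111%.
1 + r = 1.071111 / 1.07630 = 0.995179
After-tax real rate = 0.995179 − 1 → -0.0048.

-0.0048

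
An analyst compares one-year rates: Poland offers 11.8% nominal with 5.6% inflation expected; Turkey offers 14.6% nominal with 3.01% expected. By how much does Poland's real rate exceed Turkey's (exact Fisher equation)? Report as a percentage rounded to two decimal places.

Poland: (1 + 0.1180)/(1 + 0.0560) − 1 = 5.8712%
Turkey: (1 + 0.1460)/(1 + 0.0301) − 1 = 11.2513%
Differential = 5.8712% − 11.2513% = -5.3801% → -5.38%.

-5.38%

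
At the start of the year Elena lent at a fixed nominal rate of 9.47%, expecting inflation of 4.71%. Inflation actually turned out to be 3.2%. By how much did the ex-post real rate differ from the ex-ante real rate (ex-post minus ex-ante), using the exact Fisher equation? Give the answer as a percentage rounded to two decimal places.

Ex-ante: (1 + 0.0947)/(1 + 0.0471) − 1 = 4.5459%
Ex-post: (1 + 0.0947)/(1 + 0.0320) − 1 = 6.0756%
Difference (ex-post − ex-ante) = 1.5297% → 1.53%.

1.53%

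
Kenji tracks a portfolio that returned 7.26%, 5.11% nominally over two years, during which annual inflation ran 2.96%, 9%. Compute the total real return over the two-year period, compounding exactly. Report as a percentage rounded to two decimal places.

Nominal growth factor = 1.0726 × 1.0511 = 1.127410
Price-level growth factor = 1.0296 × 1.0900 = 1.122264
Real growth factor = 1.127410 / 1.122264 = 1.004585
Total real return = 1.004585 − 1 → 0.46%.

0.46%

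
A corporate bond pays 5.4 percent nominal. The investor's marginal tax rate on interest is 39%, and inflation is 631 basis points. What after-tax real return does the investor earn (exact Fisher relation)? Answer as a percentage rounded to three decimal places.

After-tax nominal return = 5.4% × (1 − 0.39) = 3.2940%.
1 + r = 1.03294 / 1.06310 = 0.971630
After-tax real rate = 0.971630 − 1 → -2.837%.

-2.837%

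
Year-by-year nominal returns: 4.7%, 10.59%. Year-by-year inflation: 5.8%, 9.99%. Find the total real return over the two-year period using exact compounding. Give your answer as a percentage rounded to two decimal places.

-0.50%

Compound the nominal returns: 1.0470 × 1.1059 = 1.157877.
Compound inflation: 1.0580 × 1.0999 = 1.163694.
Deflate: 1.157877 / 1.163694 = 0.995001.
Total real return = 0.995001 − 1 → -0.50%.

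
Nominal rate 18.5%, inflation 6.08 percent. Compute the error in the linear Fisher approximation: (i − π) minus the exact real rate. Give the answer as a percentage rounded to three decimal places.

0.712%

Approximate: r ≈ 18.500% − 6.080% = 12.4200%
Exact: (1 + 0.1850)/(1 + 0.0608) − 1 = 11.7081%
Error = 12.4200% − 11.7081% = 0.7119% → 0.712%.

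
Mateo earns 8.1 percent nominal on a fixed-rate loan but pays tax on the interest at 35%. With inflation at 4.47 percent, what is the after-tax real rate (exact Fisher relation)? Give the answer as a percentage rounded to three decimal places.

0.761%

After-tax nominal return = 8.1% × (1 − 0.35) = 5.2650%.
1 + r = 1.05265 / 1.04470 = 1.007610
After-tax real rate = 1.007610 − 1 → 0.761%.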